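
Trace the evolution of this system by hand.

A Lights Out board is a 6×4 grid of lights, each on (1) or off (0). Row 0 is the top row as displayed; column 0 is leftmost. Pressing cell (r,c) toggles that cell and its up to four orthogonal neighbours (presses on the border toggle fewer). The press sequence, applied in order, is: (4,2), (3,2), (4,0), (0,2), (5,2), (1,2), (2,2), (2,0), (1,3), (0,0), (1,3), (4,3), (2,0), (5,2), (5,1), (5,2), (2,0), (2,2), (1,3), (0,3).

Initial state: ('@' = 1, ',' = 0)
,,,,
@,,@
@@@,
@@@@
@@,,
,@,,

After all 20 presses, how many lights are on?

0) ,,,,
@,,@
@@@,
@@@@
@@,,
,@,,
1) ,,,,
@,,@
@@@,
@@,@
@,@@
,@@,
2) ,,,,
@,,@
@@,,
@,@,
@,,@
,@@,
3) ,,,,
@,,@
@@,,
,,@,
,@,@
@@@,
4) ,@@@
@,@@
@@,,
,,@,
,@,@
@@@,
5) ,@@@
@,@@
@@,,
,,@,
,@@@
@,,@
6) ,@,@
@@,,
@@@,
,,@,
,@@@
@,,@
7) ,@,@
@@@,
@,,@
,,,,
,@@@
@,,@
8) ,@,@
,@@,
,@,@
@,,,
,@@@
@,,@
9) ,@,,
,@,@
,@,,
@,,,
,@@@
@,,@
10) @,,,
@@,@
,@,,
@,,,
,@@@
@,,@
11) @,,@
@@@,
,@,@
@,,,
,@@@
@,,@
12) @,,@
@@@,
,@,@
@,,@
,@,,
@,,,
13) @,,@
,@@,
@,,@
,,,@
,@,,
@,,,
14) @,,@
,@@,
@,,@
,,,@
,@@,
@@@@
15) @,,@
,@@,
@,,@
,,,@
,,@,
,,,@
16) @,,@
,@@,
@,,@
,,,@
,,,,
,@@,
17) @,,@
@@@,
,@,@
@,,@
,,,,
,@@,
18) @,,@
@@,,
,,@,
@,@@
,,,,
,@@,
19) @,,,
@@@@
,,@@
@,@@
,,,,
,@@,
20) @,@@
@@@,
,,@@
@,@@
,,,,
,@@,

13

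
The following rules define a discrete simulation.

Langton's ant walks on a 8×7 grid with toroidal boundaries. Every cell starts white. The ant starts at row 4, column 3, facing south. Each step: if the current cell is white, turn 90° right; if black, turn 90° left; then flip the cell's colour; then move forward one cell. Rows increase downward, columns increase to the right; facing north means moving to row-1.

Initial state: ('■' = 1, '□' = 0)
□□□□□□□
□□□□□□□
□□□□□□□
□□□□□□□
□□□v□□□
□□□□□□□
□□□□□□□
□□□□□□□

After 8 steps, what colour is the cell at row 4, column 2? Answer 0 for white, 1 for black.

1

[0] □□□□□□□
□□□□□□□
□□□□□□□
□□□□□□□
□□□v□□□
□□□□□□□
□□□□□□□
□□□□□□□
[1] □□□□□□□
□□□□□□□
□□□□□□□
□□□□□□□
□□<■□□□
□□□□□□□
□□□□□□□
□□□□□□□
[2] □□□□□□□
□□□□□□□
□□□□□□□
□□^□□□□
□□■■□□□
□□□□□□□
□□□□□□□
□□□□□□□
[3] □□□□□□□
□□□□□□□
□□□□□□□
□□■>□□□
□□■■□□□
□□□□□□□
□□□□□□□
□□□□□□□
[4] □□□□□□□
□□□□□□□
□□□□□□□
□□■■□□□
□□■v□□□
□□□□□□□
□□□□□□□
□□□□□□□
[5] □□□□□□□
□□□□□□□
□□□□□□□
□□■■□□□
□□■□>□□
□□□□□□□
□□□□□□□
□□□□□□□
[6] □□□□□□□
□□□□□□□
□□□□□□□
□□■■□□□
□□■□■□□
□□□□v□□
□□□□□□□
□□□□□□□
[7] □□□□□□□
□□□□□□□
□□□□□□□
□□■■□□□
□□■□■□□
□□□<■□□
□□□□□□□
□□□□□□□
[8] □□□□□□□
□□□□□□□
□□□□□□□
□□■■□□□
□□■^■□□
□□□■■□□
□□□□□□□
□□□□□□□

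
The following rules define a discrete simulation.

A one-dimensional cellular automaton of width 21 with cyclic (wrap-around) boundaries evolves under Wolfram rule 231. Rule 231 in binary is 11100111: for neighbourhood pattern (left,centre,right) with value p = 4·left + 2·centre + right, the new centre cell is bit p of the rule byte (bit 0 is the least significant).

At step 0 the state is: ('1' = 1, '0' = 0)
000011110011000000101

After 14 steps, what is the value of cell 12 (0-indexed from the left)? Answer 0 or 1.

1

[0] 000011110011000000101
[1] 011101110101011111111
[2] 101110111111101111111
[3] 110111011111110111111
[4] 111011101111111011111
[5] 111101110111111101111
[6] 111110111011111110111
[7] 111111011101111111011
[8] 111111101110111111101
[9] 111111110111011111110
[10] 011111111011101111111
[11] 101111111101110111111
[12] 110111111110111011111
[13] 111011111111011101111
[14] 111101111111101110111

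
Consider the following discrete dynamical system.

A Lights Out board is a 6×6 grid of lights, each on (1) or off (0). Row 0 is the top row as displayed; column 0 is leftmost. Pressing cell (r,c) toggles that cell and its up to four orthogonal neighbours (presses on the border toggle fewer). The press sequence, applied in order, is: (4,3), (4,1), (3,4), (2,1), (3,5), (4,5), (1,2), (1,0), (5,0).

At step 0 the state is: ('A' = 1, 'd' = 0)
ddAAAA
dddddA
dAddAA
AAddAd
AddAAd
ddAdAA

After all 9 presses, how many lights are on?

19

t=0: ddAAAA
dddddA
dAddAA
AAddAd
AddAAd
ddAdAA
t=1: ddAAAA
dddddA
dAddAA
AAdAAd
AdAddd
ddAAAA
t=2: ddAAAA
dddddA
dAddAA
AddAAd
dAdddd
dAAAAA
t=3: ddAAAA
dddddA
dAdddA
AddddA
dAddAd
dAAAAA
t=4: ddAAAA
dAdddA
AdAddA
AAdddA
dAddAd
dAAAAA
t=5: ddAAAA
dAdddA
AdAddd
AAddAd
dAddAA
dAAAAA
t=6: ddAAAA
dAdddA
AdAddd
AAddAA
dAdddd
dAAAAd
t=7: dddAAA
ddAAdA
Addddd
AAddAA
dAdddd
dAAAAd
t=8: AddAAA
AAAAdA
dddddd
AAddAA
dAdddd
dAAAAd
t=9: AddAAA
AAAAdA
dddddd
AAddAA
AAdddd
AdAAAd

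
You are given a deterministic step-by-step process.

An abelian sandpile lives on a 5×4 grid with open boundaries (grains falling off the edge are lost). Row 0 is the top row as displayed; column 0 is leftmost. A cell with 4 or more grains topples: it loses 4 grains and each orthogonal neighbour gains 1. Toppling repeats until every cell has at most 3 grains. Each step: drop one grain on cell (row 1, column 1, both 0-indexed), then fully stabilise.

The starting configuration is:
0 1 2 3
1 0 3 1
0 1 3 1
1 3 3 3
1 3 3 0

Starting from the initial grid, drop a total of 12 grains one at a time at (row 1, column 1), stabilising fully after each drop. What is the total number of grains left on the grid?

0) 0 1 2 3
1 0 3 1
0 1 3 1
1 3 3 3
1 3 3 0
1) 0 1 2 3
1 1 3 1
0 1 3 1
1 3 3 3
1 3 3 0
2) 0 1 2 3
1 2 3 1
0 1 3 1
1 3 3 3
1 3 3 0
3) 0 1 2 3
1 3 3 1
0 1 3 1
1 3 3 3
1 3 3 0
4) 0 2 3 3
2 2 1 2
1 0 2 3
2 2 3 0
2 1 1 2
5) 0 2 3 3
2 3 1 2
1 0 2 3
2 2 3 0
2 1 1 2
6) 0 3 3 3
3 0 2 2
1 1 2 3
2 2 3 0
2 1 1 2
7) 0 3 3 3
3 1 2 2
1 1 2 3
2 2 3 0
2 1 1 2
8) 0 3 3 3
3 2 2 2
1 1 2 3
2 2 3 0
2 1 1 2
9) 0 3 3 3
3 3 2 2
1 1 2 3
2 2 3 0
2 1 1 2
10) 2 1 2 1
0 3 2 1
2 3 1 1
2 3 0 2
2 1 2 2
11) 2 2 2 1
1 1 3 1
3 1 2 1
3 0 1 2
2 2 2 2
12) 2 2 2 1
1 2 3 1
3 1 2 1
3 0 1 2
2 2 2 2

35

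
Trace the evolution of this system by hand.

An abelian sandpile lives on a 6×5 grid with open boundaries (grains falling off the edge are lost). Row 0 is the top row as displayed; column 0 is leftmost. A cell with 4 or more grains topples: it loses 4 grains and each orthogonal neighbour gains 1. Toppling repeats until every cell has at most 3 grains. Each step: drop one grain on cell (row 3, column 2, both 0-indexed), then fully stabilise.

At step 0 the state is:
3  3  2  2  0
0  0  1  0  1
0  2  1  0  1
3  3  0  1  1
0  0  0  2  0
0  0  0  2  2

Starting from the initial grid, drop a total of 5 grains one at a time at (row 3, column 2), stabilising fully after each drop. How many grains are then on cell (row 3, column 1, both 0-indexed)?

1

step 0: 3  3  2  2  0
0  0  1  0  1
0  2  1  0  1
3  3  0  1  1
0  0  0  2  0
0  0  0  2  2
step 1: 3  3  2  2  0
0  0  1  0  1
0  2  1  0  1
3  3  1  1  1
0  0  0  2  0
0  0  0  2  2
step 2: 3  3  2  2  0
0  0  1  0  1
0  2  1  0  1
3  3  2  1  1
0  0  0  2  0
0  0  0  2  2
step 3: 3  3  2  2  0
0  0  1  0  1
0  2  1  0  1
3  3  3  1  1
0  0  0  2  0
0  0  0  2  2
step 4: 3  3  2  2  0
0  0  1  0  1
1  3  2  0  1
0  1  1  2  1
1  1  1  2  0
0  0  0  2  2
step 5: 3  3  2  2  0
0  0  1  0  1
1  3  2  0  1
0  1  2  2  1
1  1  1  2  0
0  0  0  2  2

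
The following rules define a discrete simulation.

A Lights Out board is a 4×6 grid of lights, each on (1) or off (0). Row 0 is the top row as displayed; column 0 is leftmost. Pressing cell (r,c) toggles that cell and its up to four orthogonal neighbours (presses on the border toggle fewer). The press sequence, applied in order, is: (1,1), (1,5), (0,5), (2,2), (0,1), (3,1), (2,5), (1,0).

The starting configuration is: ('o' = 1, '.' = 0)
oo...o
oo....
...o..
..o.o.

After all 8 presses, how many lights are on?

t=0: oo...o
oo....
...o..
..o.o.
t=1: o....o
..o...
.o.o..
..o.o.
t=2: o.....
..o.oo
.o.o.o
..o.o.
t=3: o...oo
..o.o.
.o.o.o
..o.o.
t=4: o...oo
....o.
..o..o
....o.
t=5: .oo.oo
.o..o.
..o..o
....o.
t=6: .oo.oo
.o..o.
.oo..o
ooo.o.
t=7: .oo.oo
.o..oo
.oo.o.
ooo.oo
t=8: ooo.oo
o...oo
ooo.o.
ooo.oo

17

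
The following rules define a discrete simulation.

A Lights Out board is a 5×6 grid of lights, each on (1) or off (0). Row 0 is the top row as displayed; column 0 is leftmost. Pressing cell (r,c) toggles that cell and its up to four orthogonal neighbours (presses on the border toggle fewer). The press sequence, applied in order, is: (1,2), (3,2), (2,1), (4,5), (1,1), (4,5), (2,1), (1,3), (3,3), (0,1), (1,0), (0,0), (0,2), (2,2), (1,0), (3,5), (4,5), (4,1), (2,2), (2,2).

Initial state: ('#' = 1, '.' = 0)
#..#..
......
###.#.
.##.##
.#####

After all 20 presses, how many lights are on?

gen 0: #..#..
......
###.#.
.##.##
.#####
gen 1: #.##..
.###..
##..#.
.##.##
.#####
gen 2: #.##..
.###..
###.#.
...###
.#.###
gen 3: #.##..
..##..
....#.
.#.###
.#.###
gen 4: #.##..
..##..
....#.
.#.##.
.#.#..
gen 5: ####..
##.#..
.#..#.
.#.##.
.#.#..
gen 6: ####..
##.#..
.#..#.
.#.###
.#.###
gen 7: ####..
#..#..
#.#.#.
...###
.#.###
gen 8: ###...
#.#.#.
#.###.
...###
.#.###
gen 9: ###...
#.#.#.
#.#.#.
..#..#
.#..##
gen 10: ......
###.#.
#.#.#.
..#..#
.#..##
gen 11: #.....
..#.#.
..#.#.
..#..#
.#..##
gen 12: .#....
#.#.#.
..#.#.
..#..#
.#..##
gen 13: ..##..
#...#.
..#.#.
..#..#
.#..##
gen 14: ..##..
#.#.#.
.#.##.
.....#
.#..##
gen 15: #.##..
.##.#.
##.##.
.....#
.#..##
gen 16: #.##..
.##.#.
##.###
....#.
.#..#.
gen 17: #.##..
.##.#.
##.###
....##
.#...#
gen 18: #.##..
.##.#.
##.###
.#..##
#.#..#
gen 19: #.##..
.#..#.
#.#.##
.##.##
#.#..#
gen 20: #.##..
.##.#.
##.###
.#..##
#.#..#

17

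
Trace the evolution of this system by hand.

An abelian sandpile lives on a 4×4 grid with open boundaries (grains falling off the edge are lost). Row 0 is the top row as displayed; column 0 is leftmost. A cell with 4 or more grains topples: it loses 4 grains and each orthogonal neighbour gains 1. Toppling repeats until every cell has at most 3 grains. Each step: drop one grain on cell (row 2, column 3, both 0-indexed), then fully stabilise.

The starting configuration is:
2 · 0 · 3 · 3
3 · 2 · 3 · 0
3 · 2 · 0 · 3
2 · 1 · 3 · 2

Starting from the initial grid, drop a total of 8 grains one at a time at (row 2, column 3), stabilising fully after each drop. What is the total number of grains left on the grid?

30

k=0  2 · 0 · 3 · 3
3 · 2 · 3 · 0
3 · 2 · 0 · 3
2 · 1 · 3 · 2
k=1  2 · 0 · 3 · 3
3 · 2 · 3 · 1
3 · 2 · 1 · 0
2 · 1 · 3 · 3
k=2  2 · 0 · 3 · 3
3 · 2 · 3 · 1
3 · 2 · 1 · 1
2 · 1 · 3 · 3
k=3  2 · 0 · 3 · 3
3 · 2 · 3 · 1
3 · 2 · 1 · 2
2 · 1 · 3 · 3
k=4  2 · 0 · 3 · 3
3 · 2 · 3 · 1
3 · 2 · 1 · 3
2 · 1 · 3 · 3
k=5  2 · 0 · 3 · 3
3 · 2 · 3 · 2
3 · 2 · 3 · 1
2 · 2 · 0 · 1
k=6  2 · 0 · 3 · 3
3 · 2 · 3 · 2
3 · 2 · 3 · 2
2 · 2 · 0 · 1
k=7  2 · 0 · 3 · 3
3 · 2 · 3 · 2
3 · 2 · 3 · 3
2 · 2 · 0 · 1
k=8  2 · 1 · 1 · 1
3 · 3 · 2 · 1
3 · 3 · 1 · 2
2 · 2 · 1 · 2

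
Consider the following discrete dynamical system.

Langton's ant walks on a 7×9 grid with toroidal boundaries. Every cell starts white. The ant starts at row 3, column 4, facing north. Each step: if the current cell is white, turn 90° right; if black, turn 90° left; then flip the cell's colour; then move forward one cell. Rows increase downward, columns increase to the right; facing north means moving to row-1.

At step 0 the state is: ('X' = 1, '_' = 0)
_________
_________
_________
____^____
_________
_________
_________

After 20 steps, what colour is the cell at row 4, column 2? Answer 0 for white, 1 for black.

0

gen 0: _________
_________
_________
____^____
_________
_________
_________
gen 1: _________
_________
_________
____X>___
_________
_________
_________
gen 2: _________
_________
_________
____XX___
_____v___
_________
_________
gen 3: _________
_________
_________
____XX___
____<X___
_________
_________
gen 4: _________
_________
_________
____^X___
____XX___
_________
_________
gen 5: _________
_________
_________
___<_X___
____XX___
_________
_________
gen 6: _________
_________
___^_____
___X_X___
____XX___
_________
_________
gen 7: _________
_________
___X>____
___X_X___
____XX___
_________
_________
gen 8: _________
_________
___XX____
___XvX___
____XX___
_________
_________
gen 9: _________
_________
___XX____
___<XX___
____XX___
_________
_________
gen 10: _________
_________
___XX____
____XX___
___vXX___
_________
_________
gen 11: _________
_________
___XX____
____XX___
__<XXX___
_________
_________
gen 12: _________
_________
___XX____
__^_XX___
__XXXX___
_________
_________
gen 13: _________
_________
___XX____
__X>XX___
__XXXX___
_________
_________
gen 14: _________
_________
___XX____
__XXXX___
__XvXX___
_________
_________
gen 15: _________
_________
___XX____
__XXXX___
__X_>X___
_________
_________
gen 16: _________
_________
___XX____
__XX^X___
__X__X___
_________
_________
gen 17: _________
_________
___XX____
__X<_X___
__X__X___
_________
_________
gen 18: _________
_________
___XX____
__X__X___
__Xv_X___
_________
_________
gen 19: _________
_________
___XX____
__X__X___
__<X_X___
_________
_________
gen 20: _________
_________
___XX____
__X__X___
___X_X___
__v______
_________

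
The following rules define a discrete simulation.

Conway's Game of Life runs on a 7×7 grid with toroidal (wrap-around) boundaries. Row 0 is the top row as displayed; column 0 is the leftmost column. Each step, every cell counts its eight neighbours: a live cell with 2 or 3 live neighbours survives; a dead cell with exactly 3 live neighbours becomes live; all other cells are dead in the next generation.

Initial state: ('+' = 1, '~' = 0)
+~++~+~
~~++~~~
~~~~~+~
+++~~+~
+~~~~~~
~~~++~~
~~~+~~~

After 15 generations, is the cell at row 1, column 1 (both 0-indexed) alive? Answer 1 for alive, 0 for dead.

gen 0: +~++~+~
~~++~~~
~~~~~+~
+++~~+~
+~~~~~~
~~~++~~
~~~+~~~
gen 1: ~+~~~~~
~+++~~+
~~~++~+
++~~~~~
+~+++~+
~~~++~~
~~~~~~~
gen 2: ++~~~~~
~+~+++~
~~~++++
~+~~~~~
+~+~+++
~~+~++~
~~~~~~~
gen 3: +++~+~~
~+~+~~~
+~~+~~+
~++~~~~
+~+~+~+
~+~~+~~
~+~~~~~
gen 4: +~~+~~~
~~~++~+
+~~+~~~
~~+~~+~
+~+~~+~
~+++~+~
~~~+~~~
gen 5: ~~++~~~
+~+++~+
~~++~++
~~+++~~
~~~~~+~
~+~+~~+
~+~+~~~
gen 6: +~~~~~~
+~~~~~+
+~~~~~+
~~+~~~+
~~~~~+~
+~~~+~~
++~++~~
gen 7: ~~~~~~~
~+~~~~~
~+~~~+~
+~~~~++
~~~~~++
++~++++
++~++~+
gen 8: ~++~~~~
~~~~~~~
~+~~~+~
+~~~+~~
~+~~~~~
~+~+~~~
~+~+~~~
gen 9: ~++~~~~
~++~~~~
~~~~~~~
++~~~~~
+++~~~~
++~~~~~
++~+~~~
gen 10: ~~~+~~~
~++~~~~
+~+~~~~
+~+~~~~
~~+~~~+
~~~~~~+
~~~~~~~
gen 11: ~~+~~~~
~+++~~~
+~++~~~
+~++~~+
++~~~~+
~~~~~~~
~~~~~~~
gen 12: ~+++~~~
~~~~~~~
+~~~+~+
~~~+~~~
~++~~~+
+~~~~~~
~~~~~~~
gen 13: ~~+~~~~
++++~~~
~~~~~~~
~+++~++
+++~~~~
++~~~~~
~++~~~~
gen 14: +~~~~~~
~+++~~~
~~~~+~+
~~~+~~+
~~~+~~~
~~~~~~~
+~+~~~~
gen 15: +~~+~~~
++++~~~
+~~~++~
~~~+++~
~~~~~~~
~~~~~~~
~+~~~~~

1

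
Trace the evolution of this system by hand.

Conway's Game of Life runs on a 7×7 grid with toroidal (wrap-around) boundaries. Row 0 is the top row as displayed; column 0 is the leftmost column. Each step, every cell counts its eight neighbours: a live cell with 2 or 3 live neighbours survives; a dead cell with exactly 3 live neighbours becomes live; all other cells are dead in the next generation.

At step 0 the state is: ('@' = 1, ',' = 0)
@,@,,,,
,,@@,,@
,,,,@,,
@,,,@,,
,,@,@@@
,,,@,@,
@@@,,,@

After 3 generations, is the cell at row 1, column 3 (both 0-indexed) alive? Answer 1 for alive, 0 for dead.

0

t=0: @,@,,,,
,,@@,,@
,,,,@,,
@,,,@,,
,,@,@@@
,,,@,@,
@@@,,,@
t=1: ,,,,,,,
,@@@,,,
,,,,@@,
,,,,@,@
,,,,,,@
,,,@,,,
@,@@,,@
t=2: @,,,,,,
,,@@@,,
,,@,@@,
,,,,@,@
,,,,,@,
@,@@,,@
,,@@,,,
t=3: ,@,,@,,
,@@,@@,
,,@,,,,
,,,@@,@
@,,@@@,
,@@@@,@
@,@@,,@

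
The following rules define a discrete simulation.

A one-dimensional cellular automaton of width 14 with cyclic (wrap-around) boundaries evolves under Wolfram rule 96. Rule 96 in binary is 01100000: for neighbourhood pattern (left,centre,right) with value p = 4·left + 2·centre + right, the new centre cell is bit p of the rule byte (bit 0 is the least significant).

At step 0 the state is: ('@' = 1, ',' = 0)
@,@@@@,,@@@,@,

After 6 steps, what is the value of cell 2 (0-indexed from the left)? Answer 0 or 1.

k=0  @,@@@@,,@@@,@,
k=1  ,@,,,@,,,,@@,@
k=2  @,,,,,,,,,,@@,
k=3  ,,,,,,,,,,,,@@
k=4  ,,,,,,,,,,,,,@
k=5  ,,,,,,,,,,,,,,
k=6  ,,,,,,,,,,,,,,

0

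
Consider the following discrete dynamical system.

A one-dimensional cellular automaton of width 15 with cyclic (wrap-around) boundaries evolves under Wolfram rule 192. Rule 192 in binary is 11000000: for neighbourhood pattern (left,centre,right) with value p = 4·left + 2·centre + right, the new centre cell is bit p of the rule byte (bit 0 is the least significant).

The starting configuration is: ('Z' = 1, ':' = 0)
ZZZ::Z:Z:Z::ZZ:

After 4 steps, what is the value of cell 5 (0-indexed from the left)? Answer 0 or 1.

0

t=0: ZZZ::Z:Z:Z::ZZ:
t=1: :ZZ::::::::::Z:
t=2: ::Z::::::::::::
t=3: :::::::::::::::
t=4: :::::::::::::::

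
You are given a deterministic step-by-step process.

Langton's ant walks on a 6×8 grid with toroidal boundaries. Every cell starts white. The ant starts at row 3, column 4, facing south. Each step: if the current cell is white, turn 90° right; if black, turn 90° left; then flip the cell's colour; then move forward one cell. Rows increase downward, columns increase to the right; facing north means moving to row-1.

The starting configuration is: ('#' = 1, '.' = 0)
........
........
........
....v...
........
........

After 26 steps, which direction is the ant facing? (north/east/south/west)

step 0: ........
........
........
....v...
........
........
step 1: ........
........
........
...<#...
........
........
step 2: ........
........
...^....
...##...
........
........
step 3: ........
........
...#>...
...##...
........
........
step 4: ........
........
...##...
...#v...
........
........
step 5: ........
........
...##...
...#.>..
........
........
step 6: ........
........
...##...
...#.#..
.....v..
........
step 7: ........
........
...##...
...#.#..
....<#..
........
step 8: ........
........
...##...
...#^#..
....##..
........
step 9: ........
........
...##...
...##>..
....##..
........
step 10: ........
........
...##^..
...##...
....##..
........
step 11: ........
........
...###>.
...##...
....##..
........
step 12: ........
........
...####.
...##.v.
....##..
........
step 13: ........
........
...####.
...##<#.
....##..
........
step 14: ........
........
...##^#.
...####.
....##..
........
step 15: ........
........
...#<.#.
...####.
....##..
........
step 16: ........
........
...#..#.
...#v##.
....##..
........
step 17: ........
........
...#..#.
...#.>#.
....##..
........
step 18: ........
........
...#.^#.
...#..#.
....##..
........
step 19: ........
........
...#.#>.
...#..#.
....##..
........
step 20: ........
......^.
...#.#..
...#..#.
....##..
........
step 21: ........
......#>
...#.#..
...#..#.
....##..
........
step 22: ........
......##
...#.#.v
...#..#.
....##..
........
step 23: ........
......##
...#.#<#
...#..#.
....##..
........
step 24: ........
......^#
...#.###
...#..#.
....##..
........
step 25: ........
.....<.#
...#.###
...#..#.
....##..
........
step 26: .....^..
.....#.#
...#.###
...#..#.
....##..
........

north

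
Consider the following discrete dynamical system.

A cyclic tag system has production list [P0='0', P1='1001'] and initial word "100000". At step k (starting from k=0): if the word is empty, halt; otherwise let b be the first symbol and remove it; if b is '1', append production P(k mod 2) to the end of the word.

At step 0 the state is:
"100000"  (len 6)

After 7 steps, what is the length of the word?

0

0) "100000"  (len 6)
1) "000000"  (len 6)
2) "00000"  (len 5)
3) "0000"  (len 4)
4) "000"  (len 3)
5) "00"  (len 2)
6) "0"  (len 1)
7) (halted — word empty)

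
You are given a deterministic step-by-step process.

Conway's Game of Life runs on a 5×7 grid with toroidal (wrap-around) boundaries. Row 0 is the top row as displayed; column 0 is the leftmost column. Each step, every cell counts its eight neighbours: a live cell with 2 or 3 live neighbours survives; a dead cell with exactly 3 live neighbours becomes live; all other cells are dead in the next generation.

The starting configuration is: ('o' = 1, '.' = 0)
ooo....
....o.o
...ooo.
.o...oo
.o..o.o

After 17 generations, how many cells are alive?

4

0) ooo....
....o.o
...ooo.
.o...oo
.o..o.o
1) .ooo..o
ooo.o.o
o..o...
..oo..o
......o
2) ...o..o
....ooo
....oo.
o.oo..o
.o...oo
3) .......
...o..o
o......
oooo...
.o.ooo.
4) ..oo.o.
.......
o..o..o
o..o..o
oo.oo..
5) .ooo...
..ooo.o
o.....o
...o.o.
oo...o.
6) .....oo
....ooo
o.o...o
.o..oo.
oo.o..o
7) .......
....o..
oo.o...
...ooo.
.oo....
8) .......
.......
..oo.o.
o..oo..
..ooo..
9) ...o...
.......
..oo...
.o...o.
..o.o..
10) ...o...
..oo...
..o....
.o..o..
..ooo..
11) .......
..oo...
.oo....
.o..o..
..o.o..
12) ..o....
.ooo...
.o.....
.o.....
...o...
13) .o.....
.o.o...
oo.....
..o....
..o....
14) .o.....
.o.....
oo.....
..o....
.oo....
15) oo.....
.oo....
ooo....
o.o....
.oo....
16) o......
.......
o..o...
o..o...
..o....
17) .......
.......
.......
.ooo...
.o.....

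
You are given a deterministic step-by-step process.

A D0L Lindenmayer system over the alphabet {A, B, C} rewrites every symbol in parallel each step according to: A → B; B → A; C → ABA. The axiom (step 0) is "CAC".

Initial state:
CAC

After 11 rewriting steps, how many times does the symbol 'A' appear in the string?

4

t=0: CAC
t=1: ABABABA
t=2: BABABAB
t=3: ABABABA
t=4: BABABAB
t=5: ABABABA
t=6: BABABAB
t=7: ABABABA
t=8: BABABAB
t=9: ABABABA
t=10: BABABAB
t=11: ABABABA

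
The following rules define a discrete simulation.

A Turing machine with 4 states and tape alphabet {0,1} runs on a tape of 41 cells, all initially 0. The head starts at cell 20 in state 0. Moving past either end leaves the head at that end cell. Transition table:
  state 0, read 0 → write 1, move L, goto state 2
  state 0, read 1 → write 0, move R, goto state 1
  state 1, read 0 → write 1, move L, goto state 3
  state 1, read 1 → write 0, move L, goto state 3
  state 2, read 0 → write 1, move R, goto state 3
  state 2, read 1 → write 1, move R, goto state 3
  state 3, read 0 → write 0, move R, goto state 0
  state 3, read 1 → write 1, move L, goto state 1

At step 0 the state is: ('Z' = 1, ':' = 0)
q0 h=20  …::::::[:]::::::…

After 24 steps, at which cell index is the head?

step 0: q0 h=20  …::::::[:]::::::…
step 1: q2 h=19  …::::::[:]Z:::::…
step 2: q3 h=20  …:::::Z[Z]::::::…
step 3: q1 h=19  …::::::[Z]Z:::::…
step 4: q3 h=18  …::::::[:]:Z::::…
step 5: q0 h=19  …::::::[:]Z:::::…
step 6: q2 h=18  …::::::[:]ZZ::::…
step 7: q3 h=19  …:::::Z[Z]Z:::::…
step 8: q1 h=18  …::::::[Z]ZZ::::…
step 9: q3 h=17  …::::::[:]:ZZ:::…
step 10: q0 h=18  …::::::[:]ZZ::::…
step 11: q2 h=17  …::::::[:]ZZZ:::…
step 12: q3 h=18  …:::::Z[Z]ZZ::::…
step 13: q1 h=17  …::::::[Z]ZZZ:::…
step 14: q3 h=16  …::::::[:]:ZZZ::…
step 15: q0 h=17  …::::::[:]ZZZ:::…
step 16: q2 h=16  …::::::[:]ZZZZ::…
step 17: q3 h=17  …:::::Z[Z]ZZZ:::…
step 18: q1 h=16  …::::::[Z]ZZZZ::…
step 19: q3 h=15  …::::::[:]:ZZZZ:…
step 20: q0 h=16  …::::::[:]ZZZZ::…
step 21: q2 h=15  …::::::[:]ZZZZZ:…
step 22: q3 h=16  …:::::Z[Z]ZZZZ::…
step 23: q1 h=15  …::::::[Z]ZZZZZ:…
step 24: q3 h=14  …::::::[:]:ZZZZZ…

14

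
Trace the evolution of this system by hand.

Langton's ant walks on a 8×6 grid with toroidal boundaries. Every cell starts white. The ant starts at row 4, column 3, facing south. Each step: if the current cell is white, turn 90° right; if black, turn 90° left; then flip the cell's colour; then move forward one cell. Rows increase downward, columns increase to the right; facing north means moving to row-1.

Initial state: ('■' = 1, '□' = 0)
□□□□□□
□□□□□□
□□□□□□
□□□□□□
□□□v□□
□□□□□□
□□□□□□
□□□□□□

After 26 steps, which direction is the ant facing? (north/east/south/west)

north

k=0  □□□□□□
□□□□□□
□□□□□□
□□□□□□
□□□v□□
□□□□□□
□□□□□□
□□□□□□
k=1  □□□□□□
□□□□□□
□□□□□□
□□□□□□
□□<■□□
□□□□□□
□□□□□□
□□□□□□
k=2  □□□□□□
□□□□□□
□□□□□□
□□^□□□
□□■■□□
□□□□□□
□□□□□□
□□□□□□
k=3  □□□□□□
□□□□□□
□□□□□□
□□■>□□
□□■■□□
□□□□□□
□□□□□□
□□□□□□
k=4  □□□□□□
□□□□□□
□□□□□□
□□■■□□
□□■v□□
□□□□□□
□□□□□□
□□□□□□
k=5  □□□□□□
□□□□□□
□□□□□□
□□■■□□
□□■□>□
□□□□□□
□□□□□□
□□□□□□
k=6  □□□□□□
□□□□□□
□□□□□□
□□■■□□
□□■□■□
□□□□v□
□□□□□□
□□□□□□
k=7  □□□□□□
□□□□□□
□□□□□□
□□■■□□
□□■□■□
□□□<■□
□□□□□□
□□□□□□
k=8  □□□□□□
□□□□□□
□□□□□□
□□■■□□
□□■^■□
□□□■■□
□□□□□□
□□□□□□
k=9  □□□□□□
□□□□□□
□□□□□□
□□■■□□
□□■■>□
□□□■■□
□□□□□□
□□□□□□
k=10  □□□□□□
□□□□□□
□□□□□□
□□■■^□
□□■■□□
□□□■■□
□□□□□□
□□□□□□
k=11  □□□□□□
□□□□□□
□□□□□□
□□■■■>
□□■■□□
□□□■■□
□□□□□□
□□□□□□
k=12  □□□□□□
□□□□□□
□□□□□□
□□■■■■
□□■■□v
□□□■■□
□□□□□□
□□□□□□
k=13  □□□□□□
□□□□□□
□□□□□□
□□■■■■
□□■■<■
□□□■■□
□□□□□□
□□□□□□
k=14  □□□□□□
□□□□□□
□□□□□□
□□■■^■
□□■■■■
□□□■■□
□□□□□□
□□□□□□
k=15  □□□□□□
□□□□□□
□□□□□□
□□■<□■
□□■■■■
□□□■■□
□□□□□□
□□□□□□
k=16  □□□□□□
□□□□□□
□□□□□□
□□■□□■
□□■v■■
□□□■■□
□□□□□□
□□□□□□
k=17  □□□□□□
□□□□□□
□□□□□□
□□■□□■
□□■□>■
□□□■■□
□□□□□□
□□□□□□
k=18  □□□□□□
□□□□□□
□□□□□□
□□■□^■
□□■□□■
□□□■■□
□□□□□□
□□□□□□
k=19  □□□□□□
□□□□□□
□□□□□□
□□■□■>
□□■□□■
□□□■■□
□□□□□□
□□□□□□
k=20  □□□□□□
□□□□□□
□□□□□^
□□■□■□
□□■□□■
□□□■■□
□□□□□□
□□□□□□
k=21  □□□□□□
□□□□□□
>□□□□■
□□■□■□
□□■□□■
□□□■■□
□□□□□□
□□□□□□
k=22  □□□□□□
□□□□□□
■□□□□■
v□■□■□
□□■□□■
□□□■■□
□□□□□□
□□□□□□
k=23  □□□□□□
□□□□□□
■□□□□■
■□■□■<
□□■□□■
□□□■■□
□□□□□□
□□□□□□
k=24  □□□□□□
□□□□□□
■□□□□^
■□■□■■
□□■□□■
□□□■■□
□□□□□□
□□□□□□
k=25  □□□□□□
□□□□□□
■□□□<□
■□■□■■
□□■□□■
□□□■■□
□□□□□□
□□□□□□
k=26  □□□□□□
□□□□^□
■□□□■□
■□■□■■
□□■□□■
□□□■■□
□□□□□□
□□□□□□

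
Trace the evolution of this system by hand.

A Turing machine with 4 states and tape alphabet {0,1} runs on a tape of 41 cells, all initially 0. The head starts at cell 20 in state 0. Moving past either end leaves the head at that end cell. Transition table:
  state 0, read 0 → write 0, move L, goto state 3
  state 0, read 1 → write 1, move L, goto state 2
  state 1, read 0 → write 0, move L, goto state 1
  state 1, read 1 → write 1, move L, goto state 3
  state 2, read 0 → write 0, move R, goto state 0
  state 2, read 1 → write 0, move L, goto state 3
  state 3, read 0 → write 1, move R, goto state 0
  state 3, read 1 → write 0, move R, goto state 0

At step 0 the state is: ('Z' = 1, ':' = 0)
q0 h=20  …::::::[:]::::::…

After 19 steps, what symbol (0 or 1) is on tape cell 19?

0) q0 h=20  …::::::[:]::::::…
1) q3 h=19  …::::::[:]::::::…
2) q0 h=20  …:::::Z[:]::::::…
3) q3 h=19  …::::::[Z]::::::…
4) q0 h=20  …::::::[:]::::::…
5) q3 h=19  …::::::[:]::::::…
6) q0 h=20  …:::::Z[:]::::::…
7) q3 h=19  …::::::[Z]::::::…
8) q0 h=20  …::::::[:]::::::…
9) q3 h=19  …::::::[:]::::::…
10) q0 h=20  …:::::Z[:]::::::…
11) q3 h=19  …::::::[Z]::::::…
12) q0 h=20  …::::::[:]::::::…
13) q3 h=19  …::::::[:]::::::…
14) q0 h=20  …:::::Z[:]::::::…
15) q3 h=19  …::::::[Z]::::::…
16) q0 h=20  …::::::[:]::::::…
17) q3 h=19  …::::::[:]::::::…
18) q0 h=20  …:::::Z[:]::::::…
19) q3 h=19  …::::::[Z]::::::…

1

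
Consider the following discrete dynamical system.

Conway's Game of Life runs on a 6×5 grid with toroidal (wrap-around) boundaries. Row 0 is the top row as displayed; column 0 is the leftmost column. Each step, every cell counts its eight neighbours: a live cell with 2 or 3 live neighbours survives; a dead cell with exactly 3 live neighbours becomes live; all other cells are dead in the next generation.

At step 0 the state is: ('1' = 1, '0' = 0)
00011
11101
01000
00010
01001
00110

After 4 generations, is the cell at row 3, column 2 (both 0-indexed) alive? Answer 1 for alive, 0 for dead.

1

0) 00011
11101
01000
00010
01001
00110
1) 00000
01101
01011
10100
00001
10100
2) 10110
01101
00001
11100
10011
00000
3) 10111
01101
00001
01100
10111
11100
4) 00000
01100
00000
01100
00001
00000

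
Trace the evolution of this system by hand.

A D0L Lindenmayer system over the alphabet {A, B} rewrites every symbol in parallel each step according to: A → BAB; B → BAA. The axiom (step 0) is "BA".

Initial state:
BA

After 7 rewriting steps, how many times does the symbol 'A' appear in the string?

2187

0) BA
1) BAABAB
2) BAABABBABBAABABBAA
3) BAABABBABBAABABBAABAABABBAABAABABBABBAABABBAABAABABBAB
4) BAABABBABBAABABBAABAABABBAABAABABBABBAABABBAABAABABBABBAAB…BBAABAABABBABBAABABBAABAABABBABBAABABBABBAABABBAABAABABBAA  (len 162)
5) BAABABBABBAABABBAABAABABBAABAABABBABBAABABBAABAABABBABBAAB…BBAABAABABBABBAABABBAABAABABBABBAABABBABBAABABBAABAABABBAB  (len 486)
6) BAABABBABBAABABBAABAABABBAABAABABBABBAABABBAABAABABBABBAAB…BBAABAABABBABBAABABBAABAABABBABBAABABBABBAABABBAABAABABBAA  (len 1458)
7) BAABABBABBAABABBAABAABABBAABAABABBABBAABABBAABAABABBABBAAB…BBAABAABABBABBAABABBAABAABABBABBAABABBABBAABABBAABAABABBAB  (len 4374)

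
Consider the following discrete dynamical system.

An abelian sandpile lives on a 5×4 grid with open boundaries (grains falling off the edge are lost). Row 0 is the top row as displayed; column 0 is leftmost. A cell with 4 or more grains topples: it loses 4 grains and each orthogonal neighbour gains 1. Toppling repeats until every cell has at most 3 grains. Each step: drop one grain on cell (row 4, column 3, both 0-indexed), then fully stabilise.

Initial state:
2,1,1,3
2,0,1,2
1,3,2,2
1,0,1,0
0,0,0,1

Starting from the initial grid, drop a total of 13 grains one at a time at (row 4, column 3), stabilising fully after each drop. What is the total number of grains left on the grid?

[0] 2,1,1,3
2,0,1,2
1,3,2,2
1,0,1,0
0,0,0,1
[1] 2,1,1,3
2,0,1,2
1,3,2,2
1,0,1,0
0,0,0,2
[2] 2,1,1,3
2,0,1,2
1,3,2,2
1,0,1,0
0,0,0,3
[3] 2,1,1,3
2,0,1,2
1,3,2,2
1,0,1,1
0,0,1,0
[4] 2,1,1,3
2,0,1,2
1,3,2,2
1,0,1,1
0,0,1,1
[5] 2,1,1,3
2,0,1,2
1,3,2,2
1,0,1,1
0,0,1,2
[6] 2,1,1,3
2,0,1,2
1,3,2,2
1,0,1,1
0,0,1,3
[7] 2,1,1,3
2,0,1,2
1,3,2,2
1,0,1,2
0,0,2,0
[8] 2,1,1,3
2,0,1,2
1,3,2,2
1,0,1,2
0,0,2,1
[9] 2,1,1,3
2,0,1,2
1,3,2,2
1,0,1,2
0,0,2,2
[10] 2,1,1,3
2,0,1,2
1,3,2,2
1,0,1,2
0,0,2,3
[11] 2,1,1,3
2,0,1,2
1,3,2,2
1,0,1,3
0,0,3,0
[12] 2,1,1,3
2,0,1,2
1,3,2,2
1,0,1,3
0,0,3,1
[13] 2,1,1,3
2,0,1,2
1,3,2,2
1,0,1,3
0,0,3,2

30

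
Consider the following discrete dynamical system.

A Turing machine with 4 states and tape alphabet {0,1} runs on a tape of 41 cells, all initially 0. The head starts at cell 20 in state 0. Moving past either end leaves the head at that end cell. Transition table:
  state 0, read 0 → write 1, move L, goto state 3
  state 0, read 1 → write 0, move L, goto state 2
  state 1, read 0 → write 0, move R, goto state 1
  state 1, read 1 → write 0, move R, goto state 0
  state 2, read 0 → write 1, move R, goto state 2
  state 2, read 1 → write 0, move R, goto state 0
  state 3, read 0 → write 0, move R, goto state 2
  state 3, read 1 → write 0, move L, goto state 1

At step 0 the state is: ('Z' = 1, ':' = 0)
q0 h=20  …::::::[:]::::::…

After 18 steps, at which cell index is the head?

26

[0] q0 h=20  …::::::[:]::::::…
[1] q3 h=19  …::::::[:]Z:::::…
[2] q2 h=20  …::::::[Z]::::::…
[3] q0 h=21  …::::::[:]::::::…
[4] q3 h=20  …::::::[:]Z:::::…
[5] q2 h=21  …::::::[Z]::::::…
[6] q0 h=22  …::::::[:]::::::…
[7] q3 h=21  …::::::[:]Z:::::…
[8] q2 h=22  …::::::[Z]::::::…
[9] q0 h=23  …::::::[:]::::::…
[10] q3 h=22  …::::::[:]Z:::::…
[11] q2 h=23  …::::::[Z]::::::…
[12] q0 h=24  …::::::[:]::::::…
[13] q3 h=23  …::::::[:]Z:::::…
[14] q2 h=24  …::::::[Z]::::::…
[15] q0 h=25  …::::::[:]::::::…
[16] q3 h=24  …::::::[:]Z:::::…
[17] q2 h=25  …::::::[Z]::::::…
[18] q0 h=26  …::::::[:]::::::…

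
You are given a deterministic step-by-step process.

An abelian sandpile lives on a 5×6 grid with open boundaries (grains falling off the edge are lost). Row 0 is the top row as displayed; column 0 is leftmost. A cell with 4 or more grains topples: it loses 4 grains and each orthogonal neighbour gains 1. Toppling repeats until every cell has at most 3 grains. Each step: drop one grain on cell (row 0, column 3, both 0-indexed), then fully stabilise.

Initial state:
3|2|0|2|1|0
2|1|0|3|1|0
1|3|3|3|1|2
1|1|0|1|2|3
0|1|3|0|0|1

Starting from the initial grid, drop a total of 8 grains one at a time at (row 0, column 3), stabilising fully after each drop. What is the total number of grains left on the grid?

[0] 3|2|0|2|1|0
2|1|0|3|1|0
1|3|3|3|1|2
1|1|0|1|2|3
0|1|3|0|0|1
[1] 3|2|0|3|1|0
2|1|0|3|1|0
1|3|3|3|1|2
1|1|0|1|2|3
0|1|3|0|0|1
[2] 3|2|1|1|2|0
2|2|2|1|2|0
2|0|1|1|2|2
1|2|1|2|2|3
0|1|3|0|0|1
[3] 3|2|1|2|2|0
2|2|2|1|2|0
2|0|1|1|2|2
1|2|1|2|2|3
0|1|3|0|0|1
[4] 3|2|1|3|2|0
2|2|2|1|2|0
2|0|1|1|2|2
1|2|1|2|2|3
0|1|3|0|0|1
[5] 3|2|2|0|3|0
2|2|2|2|2|0
2|0|1|1|2|2
1|2|1|2|2|3
0|1|3|0|0|1
[6] 3|2|2|1|3|0
2|2|2|2|2|0
2|0|1|1|2|2
1|2|1|2|2|3
0|1|3|0|0|1
[7] 3|2|2|2|3|0
2|2|2|2|2|0
2|0|1|1|2|2
1|2|1|2|2|3
0|1|3|0|0|1
[8] 3|2|2|3|3|0
2|2|2|2|2|0
2|0|1|1|2|2
1|2|1|2|2|3
0|1|3|0|0|1

47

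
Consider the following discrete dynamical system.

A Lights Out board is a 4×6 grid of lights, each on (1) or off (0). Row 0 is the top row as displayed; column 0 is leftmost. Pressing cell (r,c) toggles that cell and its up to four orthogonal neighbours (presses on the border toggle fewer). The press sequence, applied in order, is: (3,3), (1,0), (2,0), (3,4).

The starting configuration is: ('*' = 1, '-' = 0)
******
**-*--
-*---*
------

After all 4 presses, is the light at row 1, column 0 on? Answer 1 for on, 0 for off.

k=0  ******
**-*--
-*---*
------
k=1  ******
**-*--
-*-*-*
--***-
k=2  -*****
---*--
**-*-*
--***-
k=3  -*****
*--*--
---*-*
*-***-
k=4  -*****
*--*--
---***
*-*--*

1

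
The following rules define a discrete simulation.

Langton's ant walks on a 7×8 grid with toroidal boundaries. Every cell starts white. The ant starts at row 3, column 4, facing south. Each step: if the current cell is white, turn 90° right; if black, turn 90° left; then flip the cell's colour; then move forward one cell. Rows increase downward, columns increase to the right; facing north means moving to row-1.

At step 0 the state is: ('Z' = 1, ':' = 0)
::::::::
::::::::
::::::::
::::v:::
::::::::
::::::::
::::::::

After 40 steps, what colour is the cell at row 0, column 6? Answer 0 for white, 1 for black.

gen 0: ::::::::
::::::::
::::::::
::::v:::
::::::::
::::::::
::::::::
gen 1: ::::::::
::::::::
::::::::
:::<Z:::
::::::::
::::::::
::::::::
gen 2: ::::::::
::::::::
:::^::::
:::ZZ:::
::::::::
::::::::
::::::::
gen 3: ::::::::
::::::::
:::Z>:::
:::ZZ:::
::::::::
::::::::
::::::::
gen 4: ::::::::
::::::::
:::ZZ:::
:::Zv:::
::::::::
::::::::
::::::::
gen 5: ::::::::
::::::::
:::ZZ:::
:::Z:>::
::::::::
::::::::
::::::::
gen 6: ::::::::
::::::::
:::ZZ:::
:::Z:Z::
:::::v::
::::::::
::::::::
gen 7: ::::::::
::::::::
:::ZZ:::
:::Z:Z::
::::<Z::
::::::::
::::::::
gen 8: ::::::::
::::::::
:::ZZ:::
:::Z^Z::
::::ZZ::
::::::::
::::::::
gen 9: ::::::::
::::::::
:::ZZ:::
:::ZZ>::
::::ZZ::
::::::::
::::::::
gen 10: ::::::::
::::::::
:::ZZ^::
:::ZZ:::
::::ZZ::
::::::::
::::::::
gen 11: ::::::::
::::::::
:::ZZZ>:
:::ZZ:::
::::ZZ::
::::::::
::::::::
gen 12: ::::::::
::::::::
:::ZZZZ:
:::ZZ:v:
::::ZZ::
::::::::
::::::::
gen 13: ::::::::
::::::::
:::ZZZZ:
:::ZZ<Z:
::::ZZ::
::::::::
::::::::
gen 14: ::::::::
::::::::
:::ZZ^Z:
:::ZZZZ:
::::ZZ::
::::::::
::::::::
gen 15: ::::::::
::::::::
:::Z<:Z:
:::ZZZZ:
::::ZZ::
::::::::
::::::::
gen 16: ::::::::
::::::::
:::Z::Z:
:::ZvZZ:
::::ZZ::
::::::::
::::::::
gen 17: ::::::::
::::::::
:::Z::Z:
:::Z:>Z:
::::ZZ::
::::::::
::::::::
gen 18: ::::::::
::::::::
:::Z:^Z:
:::Z::Z:
::::ZZ::
::::::::
::::::::
gen 19: ::::::::
::::::::
:::Z:Z>:
:::Z::Z:
::::ZZ::
::::::::
::::::::
gen 20: ::::::::
::::::^:
:::Z:Z::
:::Z::Z:
::::ZZ::
::::::::
::::::::
gen 21: ::::::::
::::::Z>
:::Z:Z::
:::Z::Z:
::::ZZ::
::::::::
::::::::
gen 22: ::::::::
::::::ZZ
:::Z:Z:v
:::Z::Z:
::::ZZ::
::::::::
::::::::
gen 23: ::::::::
::::::ZZ
:::Z:Z<Z
:::Z::Z:
::::ZZ::
::::::::
::::::::
gen 24: ::::::::
::::::^Z
:::Z:ZZZ
:::Z::Z:
::::ZZ::
::::::::
::::::::
gen 25: ::::::::
:::::<:Z
:::Z:ZZZ
:::Z::Z:
::::ZZ::
::::::::
::::::::
gen 26: :::::^::
:::::Z:Z
:::Z:ZZZ
:::Z::Z:
::::ZZ::
::::::::
::::::::
gen 27: :::::Z>:
:::::Z:Z
:::Z:ZZZ
:::Z::Z:
::::ZZ::
::::::::
::::::::
gen 28: :::::ZZ:
:::::ZvZ
:::Z:ZZZ
:::Z::Z:
::::ZZ::
::::::::
::::::::
gen 29: :::::ZZ:
:::::<ZZ
:::Z:ZZZ
:::Z::Z:
::::ZZ::
::::::::
::::::::
gen 30: :::::ZZ:
::::::ZZ
:::Z:vZZ
:::Z::Z:
::::ZZ::
::::::::
::::::::
gen 31: :::::ZZ:
::::::ZZ
:::Z::>Z
:::Z::Z:
::::ZZ::
::::::::
::::::::
gen 32: :::::ZZ:
::::::^Z
:::Z:::Z
:::Z::Z:
::::ZZ::
::::::::
::::::::
gen 33: :::::ZZ:
:::::<:Z
:::Z:::Z
:::Z::Z:
::::ZZ::
::::::::
::::::::
gen 34: :::::^Z:
:::::Z:Z
:::Z:::Z
:::Z::Z:
::::ZZ::
::::::::
::::::::
gen 35: ::::<:Z:
:::::Z:Z
:::Z:::Z
:::Z::Z:
::::ZZ::
::::::::
::::::::
gen 36: ::::Z:Z:
:::::Z:Z
:::Z:::Z
:::Z::Z:
::::ZZ::
::::::::
::::^:::
gen 37: ::::Z:Z:
:::::Z:Z
:::Z:::Z
:::Z::Z:
::::ZZ::
::::::::
::::Z>::
gen 38: ::::ZvZ:
:::::Z:Z
:::Z:::Z
:::Z::Z:
::::ZZ::
::::::::
::::ZZ::
gen 39: ::::<ZZ:
:::::Z:Z
:::Z:::Z
:::Z::Z:
::::ZZ::
::::::::
::::ZZ::
gen 40: :::::ZZ:
::::vZ:Z
:::Z:::Z
:::Z::Z:
::::ZZ::
::::::::
::::ZZ::

1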